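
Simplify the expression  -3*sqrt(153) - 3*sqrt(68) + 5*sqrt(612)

15*sqrt(17)

3*sqrt(153) = 9*sqrt(17); 3*sqrt(68) = 6*sqrt(17); 5*sqrt(612) = 30*sqrt(17)
Combine: (-9 - 6 + 30)·sqrt(17) = 15*sqrt(17)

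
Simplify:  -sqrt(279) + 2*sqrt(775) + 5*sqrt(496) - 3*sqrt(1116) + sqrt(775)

sqrt(279) = 3*sqrt(31); 2*sqrt(775) = 10*sqrt(31); 5*sqrt(496) = 20*sqrt(31); 3*sqrt(1116) = 18*sqrt(31); sqrt(775) = 5*sqrt(31)
Combine: (-3 + 10 + 20 - 18 + 5)·sqrt(31) = 14*sqrt(31)

14*sqrt(31)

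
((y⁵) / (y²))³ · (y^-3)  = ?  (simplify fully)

y⁶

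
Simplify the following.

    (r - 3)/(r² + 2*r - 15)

Factor: r² + 2*r - 15 = (r - 3)·(r + 5)
Cancel the common factor (r - 3).

1/(r + 5)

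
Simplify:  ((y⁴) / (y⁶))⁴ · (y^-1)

y^(-9)

Inside the bracket: (y^-2)
Raise to the power 4: (y^-8)
Multiply by (y^-1): add exponents.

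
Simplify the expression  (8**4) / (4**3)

8**4 = 2**12; 4**3 = 2**6
Combine exponents: 2**6

2**6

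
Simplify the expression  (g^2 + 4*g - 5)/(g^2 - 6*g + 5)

(g + 5)/(g - 5)

Factor: g^2 + 4*g - 5 = (g + 5)*(g - 1);  g^2 - 6*g + 5 = (g - 5)*(g - 1)
Cancel the common factor (g - 1).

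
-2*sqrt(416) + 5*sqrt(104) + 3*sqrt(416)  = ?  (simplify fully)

14*sqrt(26)

2*sqrt(416) = 8*sqrt(26); 5*sqrt(104) = 10*sqrt(26); 3*sqrt(416) = 12*sqrt(26)
Combine: (-8 + 10 + 12)·sqrt(26) = 14*sqrt(26)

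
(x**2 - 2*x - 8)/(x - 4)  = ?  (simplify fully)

x + 2

Factor: x**2 - 2*x - 8 = (x + 2)*(x - 4)
Cancel the common factor (x - 4).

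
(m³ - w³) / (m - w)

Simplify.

m² + m*w + w²

m^3 - w^3 = (m - w)(m² + m*w + w²).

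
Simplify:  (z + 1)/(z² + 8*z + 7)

1/(z + 7)

Factor: z² + 8*z + 7 = (z + 1)·(z + 7)
Cancel the common factor (z + 1).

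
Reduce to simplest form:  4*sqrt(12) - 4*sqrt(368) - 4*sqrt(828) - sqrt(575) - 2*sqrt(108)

4*sqrt(12) = 8*sqrt(3); 4*sqrt(368) = 16*sqrt(23); 4*sqrt(828) = 24*sqrt(23); sqrt(575) = 5*sqrt(23); 2*sqrt(108) = 12*sqrt(3)

-45*sqrt(23) - 4*sqrt(3)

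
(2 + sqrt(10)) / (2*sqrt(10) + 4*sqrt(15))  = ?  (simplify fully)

Multiply numerator and denominator by -4*sqrt(15) + 2*sqrt(10).
Denominator becomes -200; numerator becomes -20*sqrt(6) - 8*sqrt(15) + 4*sqrt(10) + 20.

(-5 - sqrt(10) + 2*sqrt(15) + 5*sqrt(6))/50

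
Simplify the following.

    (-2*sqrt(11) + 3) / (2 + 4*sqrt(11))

(-47 + 8*sqrt(11))/86

Multiply numerator and denominator by -4*sqrt(11) + 2.
Denominator becomes -172; numerator becomes -16*sqrt(11) + 94.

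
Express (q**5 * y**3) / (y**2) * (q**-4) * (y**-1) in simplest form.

q

Quotient: q**5 * y**1
Multiply by (q**-4) * (y**-1): add exponents.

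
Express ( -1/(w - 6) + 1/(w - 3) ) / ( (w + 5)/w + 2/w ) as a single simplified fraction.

-3*w/(w**3 - 2*w**2 - 45*w + 126)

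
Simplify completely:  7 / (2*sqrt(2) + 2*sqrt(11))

Multiply numerator and denominator by -2*sqrt(2) + 2*sqrt(11).
Denominator becomes 36; numerator becomes -14*sqrt(2) + 14*sqrt(11).

(-7*sqrt(2) + 7*sqrt(11))/18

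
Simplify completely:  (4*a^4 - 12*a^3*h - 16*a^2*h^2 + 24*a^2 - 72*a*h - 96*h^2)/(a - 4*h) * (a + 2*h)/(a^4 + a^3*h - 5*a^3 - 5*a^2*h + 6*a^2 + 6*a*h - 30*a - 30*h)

(4*a + 8*h)/(a - 5)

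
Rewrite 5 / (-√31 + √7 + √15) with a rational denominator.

(45*√31 + 115*√15 + 195*√7 + 10*√3255)/339

Group as (√7 + √15) - √31; multiply by (√7 + √15) + √31, then rationalise the remaining surd.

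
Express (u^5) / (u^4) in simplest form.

Quotient: u^1

u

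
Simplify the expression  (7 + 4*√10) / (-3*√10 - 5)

(-85 - √10)/65

Multiply numerator and denominator by -5 + 3*√10.
Denominator becomes -65; numerator becomes √10 + 85.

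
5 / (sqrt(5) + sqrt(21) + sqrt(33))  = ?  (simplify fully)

(-30*sqrt(385) - 35*sqrt(33) + 85*sqrt(21) + 245*sqrt(5))/371

Group as (sqrt(21) + sqrt(33)) + sqrt(5); multiply by (sqrt(21) + sqrt(33)) - sqrt(5), then rationalise the remaining surd.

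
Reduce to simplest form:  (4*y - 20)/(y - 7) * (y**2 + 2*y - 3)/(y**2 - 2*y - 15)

(4*y - 4)/(y - 7)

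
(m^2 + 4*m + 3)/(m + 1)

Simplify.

m + 3

Factor: m^2 + 4*m + 3 = (m + 1)*(m + 3)
Cancel the common factor (m + 1).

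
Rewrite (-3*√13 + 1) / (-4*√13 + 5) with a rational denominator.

Multiply numerator and denominator by 5 + 4*√13.
Denominator becomes -183; numerator becomes -151 - 11*√13.

(11*√13 + 151)/183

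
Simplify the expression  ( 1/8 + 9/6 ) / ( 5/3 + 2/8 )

39/46

Numerator: 1/8 + 9/6 = 13/8
Denominator: 5/3 + 2/8 = 23/12
Divide: (13/8) · (12/23) = 39/46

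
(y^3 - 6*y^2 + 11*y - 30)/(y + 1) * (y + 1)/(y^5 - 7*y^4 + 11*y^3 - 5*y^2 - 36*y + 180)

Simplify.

Factor: y^3 - 6*y^2 + 11*y - 30 = (y^2 - y + 6)*(y - 5);  y^5 - 7*y^4 + 11*y^3 - 5*y^2 - 36*y + 180 = (y + 2)*(y - 3)*(y^2 - y + 6)*(y - 5)
Cancel the common factors (y^2 - y + 6), (y + 1), (y - 5).

1/(y^2 - y - 6)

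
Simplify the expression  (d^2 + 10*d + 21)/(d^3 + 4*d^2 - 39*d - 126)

1/(d - 6)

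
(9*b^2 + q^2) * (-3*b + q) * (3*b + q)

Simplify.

-81*b^4 + q^4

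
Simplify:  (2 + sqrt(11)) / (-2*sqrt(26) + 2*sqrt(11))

(-sqrt(286) - 11 - 2*sqrt(26) - 2*sqrt(11))/30

Multiply numerator and denominator by 2*sqrt(11) + 2*sqrt(26).
Denominator becomes -60; numerator becomes 4*sqrt(11) + 4*sqrt(26) + 22 + 2*sqrt(286).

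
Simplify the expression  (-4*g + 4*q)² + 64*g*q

16*(g + q)²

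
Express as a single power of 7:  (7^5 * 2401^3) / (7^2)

7^15

7^5 = 7^5; 2401^3 = 7^12; 7^2 = 7^2
Combine exponents: 7^15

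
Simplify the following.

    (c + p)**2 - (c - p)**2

Only the odd-power cross terms survive.

4*c*p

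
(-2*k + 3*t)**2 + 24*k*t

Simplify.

(2*k + 3*t)**2

After expansion: 4*k**2 + 12*k*t + 9*t**2 — a perfect-square trinomial.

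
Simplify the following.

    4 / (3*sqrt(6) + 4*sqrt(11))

Multiply numerator and denominator by -3*sqrt(6) + 4*sqrt(11).
Denominator becomes 122; numerator becomes -12*sqrt(6) + 16*sqrt(11).

(-6*sqrt(6) + 8*sqrt(11))/61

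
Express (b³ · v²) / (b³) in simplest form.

Quotient: v²

v²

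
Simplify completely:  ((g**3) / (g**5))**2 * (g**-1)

g**(-5)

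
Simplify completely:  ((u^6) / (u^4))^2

Inside the bracket: u^2
Raise to the power 2: u^4

u^4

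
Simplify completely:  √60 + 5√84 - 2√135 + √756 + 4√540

16*√21 + 20*√15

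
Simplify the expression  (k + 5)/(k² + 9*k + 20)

1/(k + 4)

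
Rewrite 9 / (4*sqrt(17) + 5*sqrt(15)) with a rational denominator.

(-36*sqrt(17) + 45*sqrt(15))/103

Multiply numerator and denominator by -4*sqrt(17) + 5*sqrt(15).
Denominator becomes 103; numerator becomes -36*sqrt(17) + 45*sqrt(15).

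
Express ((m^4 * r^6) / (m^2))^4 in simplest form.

m^8*r^24

Inside the bracket: m^2 * r^6
Raise to the power 4: m^8 * r^24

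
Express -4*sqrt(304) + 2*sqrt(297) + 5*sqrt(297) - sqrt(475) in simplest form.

4*sqrt(304) = 16*sqrt(19); 2*sqrt(297) = 6*sqrt(33); 5*sqrt(297) = 15*sqrt(33); sqrt(475) = 5*sqrt(19)

-21*sqrt(19) + 21*sqrt(33)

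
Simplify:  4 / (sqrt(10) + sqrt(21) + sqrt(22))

(-16*sqrt(1155) + 36*sqrt(22) + 44*sqrt(21) + 132*sqrt(10))/759

Group as (sqrt(10) + sqrt(22)) + sqrt(21); multiply by (sqrt(10) + sqrt(22)) - sqrt(21), then rationalise the remaining surd.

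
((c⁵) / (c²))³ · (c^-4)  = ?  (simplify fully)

Inside the bracket: c³
Raise to the power 3: c⁹
Multiply by (c^-4): add exponents.

c⁵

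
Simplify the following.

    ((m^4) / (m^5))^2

m^(-2)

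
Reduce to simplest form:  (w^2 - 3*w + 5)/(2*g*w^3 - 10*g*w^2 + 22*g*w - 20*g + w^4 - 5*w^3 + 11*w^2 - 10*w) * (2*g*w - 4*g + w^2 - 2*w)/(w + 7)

1/(w + 7)

Factor: 2*g*w^3 - 10*g*w^2 + 22*g*w - 20*g + w^4 - 5*w^3 + 11*w^2 - 10*w = (w - 2)*(2*g + w)*(w^2 - 3*w + 5);  2*g*w - 4*g + w^2 - 2*w = (w - 2)*(2*g + w)
Cancel the common factors (w^2 - 3*w + 5), (2*g + w), (w - 2).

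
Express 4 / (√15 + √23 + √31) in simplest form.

Group as (√15 + √31) + √23; multiply by (√15 + √31) - √23, then rationalise the remaining surd.

(-8*√10695 + 28*√31 + 92*√23 + 156*√15)/1331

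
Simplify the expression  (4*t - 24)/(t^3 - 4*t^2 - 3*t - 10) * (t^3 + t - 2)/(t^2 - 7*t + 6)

4/(t - 5)

Factor: 4*t - 24 = 4*(t - 6);  t^3 - 4*t^2 - 3*t - 10 = (t^2 + t + 2)*(t - 5);  t^3 + t - 2 = (t^2 + t + 2)*(t - 1);  t^2 - 7*t + 6 = (t - 1)*(t - 6)
Cancel the common factors (t^2 + t + 2), (t - 6), (t - 1).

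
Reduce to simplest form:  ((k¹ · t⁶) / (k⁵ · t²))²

t⁸/k⁸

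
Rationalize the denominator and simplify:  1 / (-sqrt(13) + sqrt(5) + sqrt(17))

(-9*sqrt(13) + sqrt(17) + 25*sqrt(5) + 2*sqrt(1105))/259

Group as (sqrt(5) + sqrt(17)) - sqrt(13); multiply by (sqrt(5) + sqrt(17)) + sqrt(13), then rationalise the remaining surd.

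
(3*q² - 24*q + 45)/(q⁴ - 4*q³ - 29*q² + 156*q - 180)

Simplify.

Factor: 3*q² - 24*q + 45 = 3·(q - 5)·(q - 3);  q⁴ - 4*q³ - 29*q² + 156*q - 180 = (q - 3)·(q - 2)·(q - 5)·(q + 6)
Cancel the common factors (q - 5), (q - 3).

3/(q² + 4*q - 12)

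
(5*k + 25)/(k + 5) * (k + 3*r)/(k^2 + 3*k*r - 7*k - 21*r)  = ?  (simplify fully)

5/(k - 7)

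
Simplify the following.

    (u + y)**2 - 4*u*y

(u - y)**2

Expanding gives u**2 - 2*u*y + y**2, a perfect square.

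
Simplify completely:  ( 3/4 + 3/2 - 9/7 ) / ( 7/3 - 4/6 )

81/140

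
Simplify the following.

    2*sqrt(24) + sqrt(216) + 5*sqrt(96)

30*sqrt(6)

2*sqrt(24) = 4*sqrt(6); sqrt(216) = 6*sqrt(6); 5*sqrt(96) = 20*sqrt(6)
Combine: (4 + 6 + 20)·sqrt(6) = 30*sqrt(6)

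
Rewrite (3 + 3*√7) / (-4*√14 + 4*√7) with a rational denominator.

Multiply numerator and denominator by 4*√7 + 4*√14.
Denominator becomes -112; numerator becomes 12*√7 + 12*√14 + 84 + 84*√2.

(-21*√2 - 21 - 3*√14 - 3*√7)/28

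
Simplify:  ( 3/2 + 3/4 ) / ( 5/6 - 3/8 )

Numerator: 3/2 + 3/4 = 9/4
Denominator: 5/6 - 3/8 = 11/24
Divide: (9/4) · (24/11) = 54/11

54/11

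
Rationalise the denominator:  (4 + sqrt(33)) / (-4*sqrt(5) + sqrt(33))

(-4*sqrt(165) - 16*sqrt(5) - 33 - 4*sqrt(33))/47

Multiply numerator and denominator by sqrt(33) + 4*sqrt(5).
Denominator becomes -47; numerator becomes 4*sqrt(33) + 33 + 16*sqrt(5) + 4*sqrt(165).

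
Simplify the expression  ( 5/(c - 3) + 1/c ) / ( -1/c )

Numerator: 5/(c - 3) + 1/c = (6*c - 3)/(c**2 - 3*c)
Denominator: -1/c = -1/c
Divide: ((6*c - 3)/(c**2 - 3*c)) · (-c) = (-6*c + 3)/(c - 3)

(-6*c + 3)/(c - 3)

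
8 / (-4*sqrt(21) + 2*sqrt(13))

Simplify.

(-8*sqrt(21) - 4*sqrt(13))/71

Multiply numerator and denominator by 2*sqrt(13) + 4*sqrt(21).
Denominator becomes -284; numerator becomes 16*sqrt(13) + 32*sqrt(21).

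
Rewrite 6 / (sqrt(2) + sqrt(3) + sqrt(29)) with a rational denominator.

(-14*sqrt(3) - 15*sqrt(2) + sqrt(174) + 12*sqrt(29))/46

Group as (sqrt(3) + sqrt(29)) + sqrt(2); multiply by (sqrt(3) + sqrt(29)) - sqrt(2), then rationalise the remaining surd.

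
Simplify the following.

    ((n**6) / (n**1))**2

n**10

Inside the bracket: n**5
Raise to the power 2: n**10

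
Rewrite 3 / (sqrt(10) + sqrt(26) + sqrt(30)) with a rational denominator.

(-30*sqrt(78) + 9*sqrt(30) + 21*sqrt(26) + 69*sqrt(10))/502

Group as (sqrt(10) + sqrt(30)) + sqrt(26); multiply by (sqrt(10) + sqrt(30)) - sqrt(26), then rationalise the remaining surd.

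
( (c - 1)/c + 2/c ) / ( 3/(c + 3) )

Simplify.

(c^2 + 4*c + 3)/(3*c)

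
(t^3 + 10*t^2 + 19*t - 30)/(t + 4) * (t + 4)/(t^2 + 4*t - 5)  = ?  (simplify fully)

Factor: t^3 + 10*t^2 + 19*t - 30 = (t + 6)*(t + 5)*(t - 1);  t^2 + 4*t - 5 = (t + 5)*(t - 1)
Cancel the common factors (t + 4), (t - 1), (t + 5).

t + 6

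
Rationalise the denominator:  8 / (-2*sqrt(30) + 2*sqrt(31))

Multiply numerator and denominator by 2*sqrt(30) + 2*sqrt(31).
Denominator becomes 4; numerator becomes 16*sqrt(30) + 16*sqrt(31).

4*sqrt(30) + 4*sqrt(31)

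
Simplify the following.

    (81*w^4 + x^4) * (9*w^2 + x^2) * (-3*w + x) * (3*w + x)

(x+(3*w))(x-(3*w)) = -9*w^2 + x^2; continue pairing.

-6561*w^8 + x^8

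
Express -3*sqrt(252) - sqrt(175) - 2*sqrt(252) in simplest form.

3*sqrt(252) = 18*sqrt(7); sqrt(175) = 5*sqrt(7); 2*sqrt(252) = 12*sqrt(7)
Combine: (-18 - 5 - 12)·sqrt(7) = -35*sqrt(7)

-35*sqrt(7)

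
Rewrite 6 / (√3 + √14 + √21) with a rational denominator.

Group as (√3 + √14) + √21; multiply by (√3 + √14) - √21, then rationalise the remaining surd.

(-63*√2 - 6*√21 + 15*√14 + 48*√3)/38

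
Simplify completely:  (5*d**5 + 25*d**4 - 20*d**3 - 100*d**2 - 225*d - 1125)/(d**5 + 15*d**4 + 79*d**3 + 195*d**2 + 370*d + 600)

(5*d**2 - 45)/(d**2 + 10*d + 24)

Factor: 5*d**5 + 25*d**4 - 20*d**3 - 100*d**2 - 225*d - 1125 = 5*(d**2 + 5)*(d + 5)*(d - 3)*(d + 3);  d**5 + 15*d**4 + 79*d**3 + 195*d**2 + 370*d + 600 = (d**2 + 5)*(d + 6)*(d + 5)*(d + 4)
Cancel the common factors (d**2 + 5), (d + 5).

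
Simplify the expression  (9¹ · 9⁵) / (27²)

3^6

9¹ = 3^2; 9⁵ = 3^10; 27² = 3^6
Combine exponents: 3^6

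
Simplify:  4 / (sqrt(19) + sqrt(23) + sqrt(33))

(-8*sqrt(14421) + 36*sqrt(33) + 116*sqrt(23) + 148*sqrt(19))/1667

Group as (sqrt(19) + sqrt(23)) + sqrt(33); multiply by (sqrt(19) + sqrt(23)) - sqrt(33), then rationalise the remaining surd.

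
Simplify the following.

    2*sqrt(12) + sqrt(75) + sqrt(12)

2*sqrt(12) = 4*sqrt(3); sqrt(75) = 5*sqrt(3); sqrt(12) = 2*sqrt(3)
Combine: (4 + 5 + 2)·sqrt(3) = 11*sqrt(3)

11*sqrt(3)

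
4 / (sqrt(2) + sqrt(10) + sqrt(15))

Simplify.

(-80*sqrt(3) - 12*sqrt(15) + 28*sqrt(10) + 92*sqrt(2))/71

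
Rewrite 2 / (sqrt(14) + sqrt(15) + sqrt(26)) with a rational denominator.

(-8*sqrt(1365) + 6*sqrt(26) + 50*sqrt(15) + 54*sqrt(14))/831

Group as (sqrt(15) + sqrt(26)) + sqrt(14); multiply by (sqrt(15) + sqrt(26)) - sqrt(14), then rationalise the remaining surd.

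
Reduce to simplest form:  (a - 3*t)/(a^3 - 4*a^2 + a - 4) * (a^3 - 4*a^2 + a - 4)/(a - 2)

(a - 3*t)/(a - 2)

Factor: a^3 - 4*a^2 + a - 4 = (a - 4)*(a^2 + 1);  a^3 - 4*a^2 + a - 4 = (a - 4)*(a^2 + 1)
Cancel the common factors (a^2 + 1), (a - 4).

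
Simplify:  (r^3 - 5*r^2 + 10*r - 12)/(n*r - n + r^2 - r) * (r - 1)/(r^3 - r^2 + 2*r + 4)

Factor: r^3 - 5*r^2 + 10*r - 12 = (r^2 - 2*r + 4)*(r - 3);  n*r - n + r^2 - r = (r - 1)*(n + r);  r^3 - r^2 + 2*r + 4 = (r^2 - 2*r + 4)*(r + 1)
Cancel the common factors (r^2 - 2*r + 4), (r - 1).

(r - 3)/(n*r + n + r^2 + r)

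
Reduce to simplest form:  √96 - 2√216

√96 = 4*√6; 2√216 = 12*√6
Combine: (4 - 12)·√6 = -8*√6

-8*√6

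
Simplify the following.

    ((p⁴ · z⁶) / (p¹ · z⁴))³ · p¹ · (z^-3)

p^10*z³

Inside the bracket: p³ · z²
Raise to the power 3: p⁹ · z⁶
Multiply by p¹ · (z^-3): add exponents.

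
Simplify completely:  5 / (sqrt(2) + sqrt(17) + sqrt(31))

Group as (sqrt(2) + sqrt(31)) + sqrt(17); multiply by (sqrt(2) + sqrt(31)) - sqrt(17), then rationalise the remaining surd.

(-40*sqrt(17) - 115*sqrt(2) + 5*sqrt(1054) + 30*sqrt(31))/4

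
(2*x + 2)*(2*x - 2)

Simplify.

4*x^2 - 4

Difference of squares with P = 2*x, Q = 2.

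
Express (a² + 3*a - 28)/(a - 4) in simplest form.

a + 7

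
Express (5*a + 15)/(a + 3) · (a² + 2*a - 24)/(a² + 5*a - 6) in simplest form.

(5*a - 20)/(a - 1)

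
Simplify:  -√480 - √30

-5*√30

√480 = 4*√30; √30 = √30
Combine: (-4 - 1)·√30 = -5*√30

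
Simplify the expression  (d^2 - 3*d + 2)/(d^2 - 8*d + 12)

Factor: d^2 - 3*d + 2 = (d - 1)*(d - 2);  d^2 - 8*d + 12 = (d - 2)*(d - 6)
Cancel the common factor (d - 2).

(d - 1)/(d - 6)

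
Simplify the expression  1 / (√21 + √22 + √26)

Group as (√21 + √26) + √22; multiply by (√21 + √26) - √22, then rationalise the remaining surd.

(-4*√3003 + 17*√26 + 25*√22 + 27*√21)/1559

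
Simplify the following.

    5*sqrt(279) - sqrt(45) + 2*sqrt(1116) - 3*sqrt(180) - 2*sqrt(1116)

5*sqrt(279) = 15*sqrt(31); sqrt(45) = 3*sqrt(5); 2*sqrt(1116) = 12*sqrt(31); 3*sqrt(180) = 18*sqrt(5); 2*sqrt(1116) = 12*sqrt(31)

-21*sqrt(5) + 15*sqrt(31)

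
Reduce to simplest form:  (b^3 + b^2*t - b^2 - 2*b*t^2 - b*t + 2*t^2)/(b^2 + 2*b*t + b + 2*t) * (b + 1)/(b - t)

b - 1

Factor: b^3 + b^2*t - b^2 - 2*b*t^2 - b*t + 2*t^2 = (b + 2*t)*(b - t)*(b - 1);  b^2 + 2*b*t + b + 2*t = (b + 1)*(b + 2*t)
Cancel the common factors (b + 1), (b + 2*t), (b - t).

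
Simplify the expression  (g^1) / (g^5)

Quotient: (g^-4)

g^(-4)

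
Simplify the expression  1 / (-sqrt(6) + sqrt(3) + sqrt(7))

(-2*sqrt(6) + sqrt(7) + 5*sqrt(3) + 3*sqrt(14))/34

Group as (sqrt(3) + sqrt(7)) - sqrt(6); multiply by (sqrt(3) + sqrt(7)) + sqrt(6), then rationalise the remaining surd.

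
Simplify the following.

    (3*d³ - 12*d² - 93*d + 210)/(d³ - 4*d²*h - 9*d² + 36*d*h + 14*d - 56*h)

(3*d + 15)/(d - 4*h)

Factor: 3*d³ - 12*d² - 93*d + 210 = 3·(d - 7)·(d + 5)·(d - 2);  d³ - 4*d²*h - 9*d² + 36*d*h + 14*d - 56*h = (d - 7)·(d - 2)·(d - 4*h)
Cancel the common factors (d - 2), (d - 7).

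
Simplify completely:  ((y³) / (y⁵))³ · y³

Inside the bracket: (y^-2)
Raise to the power 3: (y^-6)
Multiply by y³: add exponents.

y^(-3)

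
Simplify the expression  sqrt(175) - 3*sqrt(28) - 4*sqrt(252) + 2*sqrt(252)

-13*sqrt(7)

sqrt(175) = 5*sqrt(7); 3*sqrt(28) = 6*sqrt(7); 4*sqrt(252) = 24*sqrt(7); 2*sqrt(252) = 12*sqrt(7)
Combine: (5 - 6 - 24 + 12)·sqrt(7) = -13*sqrt(7)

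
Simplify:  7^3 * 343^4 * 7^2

7^17

7^3 = 7^3; 343^4 = 7^12; 7^2 = 7^2
Combine exponents: 7^17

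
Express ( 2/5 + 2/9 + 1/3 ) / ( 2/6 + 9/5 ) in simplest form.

Numerator: 2/5 + 2/9 + 1/3 = 43/45
Denominator: 2/6 + 9/5 = 32/15
Divide: (43/45) · (15/32) = 43/96

43/96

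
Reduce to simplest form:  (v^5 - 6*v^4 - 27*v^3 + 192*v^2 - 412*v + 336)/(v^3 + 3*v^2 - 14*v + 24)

v^2 - 9*v + 14

Factor: v^5 - 6*v^4 - 27*v^3 + 192*v^2 - 412*v + 336 = (v - 2)*(v - 7)*(v^2 - 3*v + 4)*(v + 6);  v^3 + 3*v^2 - 14*v + 24 = (v + 6)*(v^2 - 3*v + 4)
Cancel the common factors (v^2 - 3*v + 4), (v + 6).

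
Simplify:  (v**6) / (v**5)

v

Quotient: v**1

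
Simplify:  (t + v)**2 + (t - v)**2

2*t**2 + 2*v**2

Binomially expand both and collect terms in t, v.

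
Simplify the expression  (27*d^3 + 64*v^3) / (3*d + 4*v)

(4*v)^3 + (3*d)^3 = (3*d + 4*v)(9*d^2 - 12*d*v + 16*v^2).

9*d^2 - 12*d*v + 16*v^2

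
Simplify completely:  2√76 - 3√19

√19

2√76 = 4*√19; 3√19 = 3*√19
Combine: (4 - 3)·√19 = √19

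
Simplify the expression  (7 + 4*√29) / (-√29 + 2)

Multiply numerator and denominator by 2 + √29.
Denominator becomes -25; numerator becomes 15*√29 + 130.

(-26 - 3*√29)/5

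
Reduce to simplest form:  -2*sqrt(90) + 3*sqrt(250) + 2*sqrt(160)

17*sqrt(10)

2*sqrt(90) = 6*sqrt(10); 3*sqrt(250) = 15*sqrt(10); 2*sqrt(160) = 8*sqrt(10)
Combine: (-6 + 15 + 8)·sqrt(10) = 17*sqrt(10)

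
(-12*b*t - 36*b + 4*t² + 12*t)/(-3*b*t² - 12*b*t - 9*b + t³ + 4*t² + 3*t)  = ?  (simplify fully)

Factor: -12*b*t - 36*b + 4*t² + 12*t = 4·(t + 3)·(-3*b + t);  -3*b*t² - 12*b*t - 9*b + t³ + 4*t² + 3*t = (t + 3)·(-3*b + t)·(t + 1)
Cancel the common factors (t + 3), (-3*b + t).

4/(t + 1)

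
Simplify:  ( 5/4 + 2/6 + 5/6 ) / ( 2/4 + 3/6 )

29/12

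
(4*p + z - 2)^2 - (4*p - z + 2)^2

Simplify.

16*p*(z - 2)

Only the odd-power cross terms survive.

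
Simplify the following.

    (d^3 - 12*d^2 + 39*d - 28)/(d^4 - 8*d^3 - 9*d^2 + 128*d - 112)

1/(d + 4)

Factor: d^3 - 12*d^2 + 39*d - 28 = (d - 7)*(d - 4)*(d - 1);  d^4 - 8*d^3 - 9*d^2 + 128*d - 112 = (d - 1)*(d - 7)*(d - 4)*(d + 4)
Cancel the common factors (d - 4), (d - 1), (d - 7).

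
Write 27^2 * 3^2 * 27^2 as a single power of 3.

3^14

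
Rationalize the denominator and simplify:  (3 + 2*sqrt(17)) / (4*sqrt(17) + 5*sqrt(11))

Multiply numerator and denominator by -5*sqrt(11) + 4*sqrt(17).
Denominator becomes -3; numerator becomes -10*sqrt(187) - 15*sqrt(11) + 12*sqrt(17) + 136.

(-136 - 12*sqrt(17) + 15*sqrt(11) + 10*sqrt(187))/3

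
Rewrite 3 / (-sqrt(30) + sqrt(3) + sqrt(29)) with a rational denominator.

(-3*sqrt(30) + 6*sqrt(29) + 84*sqrt(3) + 9*sqrt(290))/172

Group as (sqrt(3) + sqrt(29)) - sqrt(30); multiply by (sqrt(3) + sqrt(29)) + sqrt(30), then rationalise the remaining surd.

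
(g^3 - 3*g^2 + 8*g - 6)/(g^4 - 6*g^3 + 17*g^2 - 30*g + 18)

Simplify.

Factor: g^3 - 3*g^2 + 8*g - 6 = (g^2 - 2*g + 6)*(g - 1);  g^4 - 6*g^3 + 17*g^2 - 30*g + 18 = (g - 3)*(g - 1)*(g^2 - 2*g + 6)
Cancel the common factors (g^2 - 2*g + 6), (g - 1).

1/(g - 3)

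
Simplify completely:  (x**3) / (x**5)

Quotient: (x**-2)

x**(-2)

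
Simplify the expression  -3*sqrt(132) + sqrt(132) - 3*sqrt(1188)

-22*sqrt(33)

3*sqrt(132) = 6*sqrt(33); sqrt(132) = 2*sqrt(33); 3*sqrt(1188) = 18*sqrt(33)
Combine: (-6 + 2 - 18)·sqrt(33) = -22*sqrt(33)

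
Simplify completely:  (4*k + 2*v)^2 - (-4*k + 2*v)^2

32*k*v

Only the odd-power cross terms survive.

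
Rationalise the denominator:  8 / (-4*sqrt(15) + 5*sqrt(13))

Multiply numerator and denominator by 4*sqrt(15) + 5*sqrt(13).
Denominator becomes 85; numerator becomes 32*sqrt(15) + 40*sqrt(13).

(32*sqrt(15) + 40*sqrt(13))/85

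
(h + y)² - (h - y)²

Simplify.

Only the odd-power cross terms survive.

4*h*y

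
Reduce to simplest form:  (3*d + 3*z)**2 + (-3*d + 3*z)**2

18*d**2 + 18*z**2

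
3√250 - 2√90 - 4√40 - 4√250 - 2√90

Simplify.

-25*√10

3√250 = 15*√10; 2√90 = 6*√10; 4√40 = 8*√10; 4√250 = 20*√10; 2√90 = 6*√10
Combine: (15 - 6 - 8 - 20 - 6)·√10 = -25*√10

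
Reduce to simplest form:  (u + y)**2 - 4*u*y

(u - y)**2

After expansion: u**2 - 2*u*y + y**2 — a perfect-square trinomial.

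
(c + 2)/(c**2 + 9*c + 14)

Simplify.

Factor: c**2 + 9*c + 14 = (c + 7)*(c + 2)
Cancel the common factor (c + 2).

1/(c + 7)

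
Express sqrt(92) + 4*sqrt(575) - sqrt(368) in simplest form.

18*sqrt(23)

sqrt(92) = 2*sqrt(23); 4*sqrt(575) = 20*sqrt(23); sqrt(368) = 4*sqrt(23)
Combine: (2 + 20 - 4)·sqrt(23) = 18*sqrt(23)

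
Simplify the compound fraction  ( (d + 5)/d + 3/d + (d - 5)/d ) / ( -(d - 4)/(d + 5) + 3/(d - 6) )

(-2*d^3 - d^2 + 63*d + 90)/(d^3 - 13*d^2 + 9*d)

Numerator: (d + 5)/d + 3/d + (d - 5)/d = (2*d + 3)/d
Denominator: -(d - 4)/(d + 5) + 3/(d - 6) = (-d^2 + 13*d - 9)/(d^2 - d - 30)
Divide: ((2*d + 3)/d) · ((d^2 - d - 30)/(-d^2 + 13*d - 9)) = (-2*d^3 - d^2 + 63*d + 90)/(d^3 - 13*d^2 + 9*d)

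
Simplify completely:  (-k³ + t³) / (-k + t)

Factor as (a-b)(a^2+ab+b^2) with a=t, b=k.

k² + k*t + t²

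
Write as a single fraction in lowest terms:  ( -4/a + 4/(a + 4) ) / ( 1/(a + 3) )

(-16*a - 48)/(a^2 + 4*a)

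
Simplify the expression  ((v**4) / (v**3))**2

v**2

Inside the bracket: v**1
Raise to the power 2: v**2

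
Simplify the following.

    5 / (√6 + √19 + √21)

Group as (√6 + √21) + √19; multiply by (√6 + √21) - √19, then rationalise the remaining surd.

(-3*√266 + 2*√21 + 4*√19 + 17*√6)/44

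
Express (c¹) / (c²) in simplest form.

Quotient: (c^-1)

1/c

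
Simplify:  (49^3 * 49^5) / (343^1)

49^3 = 7^6; 49^5 = 7^10; 343^1 = 7^3
Combine exponents: 7^13

7^13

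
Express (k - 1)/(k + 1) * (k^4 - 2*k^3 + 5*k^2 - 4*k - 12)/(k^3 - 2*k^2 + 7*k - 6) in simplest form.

Factor: k^4 - 2*k^3 + 5*k^2 - 4*k - 12 = (k + 1)*(k^2 - k + 6)*(k - 2);  k^3 - 2*k^2 + 7*k - 6 = (k - 1)*(k^2 - k + 6)
Cancel the common factors (k^2 - k + 6), (k - 1), (k + 1).

k - 2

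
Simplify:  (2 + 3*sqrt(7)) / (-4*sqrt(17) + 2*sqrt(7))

Multiply numerator and denominator by 2*sqrt(7) + 4*sqrt(17).
Denominator becomes -244; numerator becomes 4*sqrt(7) + 8*sqrt(17) + 42 + 12*sqrt(119).

(-6*sqrt(119) - 21 - 4*sqrt(17) - 2*sqrt(7))/122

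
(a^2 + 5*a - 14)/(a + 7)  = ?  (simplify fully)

a - 2

Factor: a^2 + 5*a - 14 = (a - 2)*(a + 7)
Cancel the common factor (a + 7).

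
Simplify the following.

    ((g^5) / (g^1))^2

g^8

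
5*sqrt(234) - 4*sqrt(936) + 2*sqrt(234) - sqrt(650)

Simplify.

5*sqrt(234) = 15*sqrt(26); 4*sqrt(936) = 24*sqrt(26); 2*sqrt(234) = 6*sqrt(26); sqrt(650) = 5*sqrt(26)
Combine: (15 - 24 + 6 - 5)·sqrt(26) = -8*sqrt(26)

-8*sqrt(26)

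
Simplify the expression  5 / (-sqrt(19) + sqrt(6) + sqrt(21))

Group as (sqrt(6) + sqrt(21)) - sqrt(19); multiply by (sqrt(6) + sqrt(21)) + sqrt(19), then rationalise the remaining surd.

(-4*sqrt(19) + 2*sqrt(21) + 17*sqrt(6) + 3*sqrt(266))/44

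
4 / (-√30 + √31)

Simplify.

Multiply numerator and denominator by √30 + √31.
Denominator becomes 1; numerator becomes 4*√30 + 4*√31.

4*√30 + 4*√31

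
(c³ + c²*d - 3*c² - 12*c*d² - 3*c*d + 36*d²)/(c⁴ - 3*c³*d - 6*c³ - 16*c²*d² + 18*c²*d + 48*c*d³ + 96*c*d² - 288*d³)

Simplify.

(c - 3)/(c² - 4*c*d - 6*c + 24*d)

Factor: c³ + c²*d - 3*c² - 12*c*d² - 3*c*d + 36*d² = (c + 4*d)·(c - 3*d)·(c - 3);  c⁴ - 3*c³*d - 6*c³ - 16*c²*d² + 18*c²*d + 48*c*d³ + 96*c*d² - 288*d³ = (c + 4*d)·(c - 4*d)·(c - 3*d)·(c - 6)
Cancel the common factors (c + 4*d), (c - 3*d).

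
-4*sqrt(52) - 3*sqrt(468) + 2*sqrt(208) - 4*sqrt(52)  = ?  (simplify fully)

4*sqrt(52) = 8*sqrt(13); 3*sqrt(468) = 18*sqrt(13); 2*sqrt(208) = 8*sqrt(13); 4*sqrt(52) = 8*sqrt(13)
Combine: (-8 - 18 + 8 - 8)·sqrt(13) = -26*sqrt(13)

-26*sqrt(13)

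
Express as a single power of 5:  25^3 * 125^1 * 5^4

25^3 = 5^6; 125^1 = 5^3; 5^4 = 5^4
Combine exponents: 5^13

5^13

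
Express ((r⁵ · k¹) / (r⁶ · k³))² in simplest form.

1/(k⁴*r²)

Inside the bracket: (r^-1) · (k^-2)
Raise to the power 2: (r^-2) · (k^-4)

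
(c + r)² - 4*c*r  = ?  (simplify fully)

(c - r)²

Expand the square and combine the 4*c*r term.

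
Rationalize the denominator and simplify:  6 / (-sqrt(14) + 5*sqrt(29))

(2*sqrt(14) + 10*sqrt(29))/237

Multiply numerator and denominator by sqrt(14) + 5*sqrt(29).
Denominator becomes 711; numerator becomes 6*sqrt(14) + 30*sqrt(29).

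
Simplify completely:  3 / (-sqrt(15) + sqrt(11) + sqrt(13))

(-27*sqrt(15) + 39*sqrt(13) + 51*sqrt(11) + 6*sqrt(2145))/491

Group as (sqrt(11) + sqrt(13)) - sqrt(15); multiply by (sqrt(11) + sqrt(13)) + sqrt(15), then rationalise the remaining surd.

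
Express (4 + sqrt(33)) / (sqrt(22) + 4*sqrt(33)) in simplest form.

(-11*sqrt(6) - 4*sqrt(22) + 16*sqrt(33) + 132)/506

Multiply numerator and denominator by -sqrt(22) + 4*sqrt(33).
Denominator becomes 506; numerator becomes -11*sqrt(6) - 4*sqrt(22) + 16*sqrt(33) + 132.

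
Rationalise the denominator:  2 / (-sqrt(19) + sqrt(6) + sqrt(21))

Group as (sqrt(6) + sqrt(21)) - sqrt(19); multiply by (sqrt(6) + sqrt(21)) + sqrt(19), then rationalise the remaining surd.

(-4*sqrt(19) + 2*sqrt(21) + 17*sqrt(6) + 3*sqrt(266))/110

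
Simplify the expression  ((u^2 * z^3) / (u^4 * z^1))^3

Inside the bracket: (u^-2) * z^2
Raise to the power 3: (u^-6) * z^6

z^6/u^6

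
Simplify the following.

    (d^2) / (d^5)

d^(-3)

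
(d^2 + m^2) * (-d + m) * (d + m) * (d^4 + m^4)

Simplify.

Telescope via difference of squares: (m+d)(m-d) = -d^2 + m^2, then repeat with the next factor.

-d^8 + m^8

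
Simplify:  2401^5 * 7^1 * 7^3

7^24

2401^5 = 7^20; 7^1 = 7^1; 7^3 = 7^3
Combine exponents: 7^24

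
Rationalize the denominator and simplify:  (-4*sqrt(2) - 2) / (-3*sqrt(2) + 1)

Multiply numerator and denominator by 1 + 3*sqrt(2).
Denominator becomes -17; numerator becomes -26 - 10*sqrt(2).

(10*sqrt(2) + 26)/17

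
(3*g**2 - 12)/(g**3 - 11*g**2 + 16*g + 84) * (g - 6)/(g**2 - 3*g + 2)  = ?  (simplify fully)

3/(g**2 - 8*g + 7)

Factor: 3*g**2 - 12 = 3*(g + 2)*(g - 2);  g**3 - 11*g**2 + 16*g + 84 = (g - 7)*(g + 2)*(g - 6);  g**2 - 3*g + 2 = (g - 2)*(g - 1)
Cancel the common factors (g - 6), (g + 2), (g - 2).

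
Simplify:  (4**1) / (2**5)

4**1 = 2**2; 2**5 = 2**5
Combine exponents: 2**(-3)

2**(-3)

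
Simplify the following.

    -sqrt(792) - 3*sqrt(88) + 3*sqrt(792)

sqrt(792) = 6*sqrt(22); 3*sqrt(88) = 6*sqrt(22); 3*sqrt(792) = 18*sqrt(22)
Combine: (-6 - 6 + 18)·sqrt(22) = 6*sqrt(22)

6*sqrt(22)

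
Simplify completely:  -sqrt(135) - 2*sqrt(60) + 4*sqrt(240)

9*sqrt(15)

sqrt(135) = 3*sqrt(15); 2*sqrt(60) = 4*sqrt(15); 4*sqrt(240) = 16*sqrt(15)
Combine: (-3 - 4 + 16)·sqrt(15) = 9*sqrt(15)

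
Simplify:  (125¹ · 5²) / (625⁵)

125¹ = 5^3; 5² = 5^2; 625⁵ = 5^20
Combine exponents: 5^(-15)

5^(-15)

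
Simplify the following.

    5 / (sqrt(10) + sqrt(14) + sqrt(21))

(-140*sqrt(15) + 15*sqrt(21) + 85*sqrt(14) + 125*sqrt(10))/551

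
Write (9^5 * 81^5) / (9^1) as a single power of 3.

3^28

9^5 = 3^10; 81^5 = 3^20; 9^1 = 3^2
Combine exponents: 3^28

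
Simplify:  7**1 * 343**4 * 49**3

7**19

7**1 = 7**1; 343**4 = 7**12; 49**3 = 7**6
Combine exponents: 7**19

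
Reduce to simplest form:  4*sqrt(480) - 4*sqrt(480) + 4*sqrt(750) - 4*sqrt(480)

4*sqrt(30)

4*sqrt(480) = 16*sqrt(30); 4*sqrt(480) = 16*sqrt(30); 4*sqrt(750) = 20*sqrt(30); 4*sqrt(480) = 16*sqrt(30)
Combine: (16 - 16 + 20 - 16)·sqrt(30) = 4*sqrt(30)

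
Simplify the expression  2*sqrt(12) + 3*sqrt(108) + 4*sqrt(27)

2*sqrt(12) = 4*sqrt(3); 3*sqrt(108) = 18*sqrt(3); 4*sqrt(27) = 12*sqrt(3)
Combine: (4 + 18 + 12)·sqrt(3) = 34*sqrt(3)

34*sqrt(3)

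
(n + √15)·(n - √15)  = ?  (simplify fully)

n² - 15

Product of conjugates: (P+Q)(P-Q) = P^2 - Q^2.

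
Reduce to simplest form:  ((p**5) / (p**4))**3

p**3

Inside the bracket: p**1
Raise to the power 3: p**3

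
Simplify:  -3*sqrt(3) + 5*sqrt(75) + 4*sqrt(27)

34*sqrt(3)

3*sqrt(3) = 3*sqrt(3); 5*sqrt(75) = 25*sqrt(3); 4*sqrt(27) = 12*sqrt(3)
Combine: (-3 + 25 + 12)·sqrt(3) = 34*sqrt(3)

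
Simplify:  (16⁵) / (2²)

16⁵ = 2^20; 2² = 2^2
Combine exponents: 2^18

2^18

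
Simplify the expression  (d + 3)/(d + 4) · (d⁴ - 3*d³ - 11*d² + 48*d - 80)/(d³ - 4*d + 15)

Factor: d⁴ - 3*d³ - 11*d² + 48*d - 80 = (d + 4)·(d² - 3*d + 5)·(d - 4);  d³ - 4*d + 15 = (d² - 3*d + 5)·(d + 3)
Cancel the common factors (d² - 3*d + 5), (d + 3), (d + 4).

d - 4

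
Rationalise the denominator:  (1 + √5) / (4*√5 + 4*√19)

Multiply numerator and denominator by -4*√19 + 4*√5.
Denominator becomes -224; numerator becomes -4*√95 - 4*√19 + 4*√5 + 20.

(-5 - √5 + √19 + √95)/56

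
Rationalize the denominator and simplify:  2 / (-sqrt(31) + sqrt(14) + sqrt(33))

Group as (sqrt(14) + sqrt(33)) - sqrt(31); multiply by (sqrt(14) + sqrt(33)) + sqrt(31), then rationalise the remaining surd.

(-8*sqrt(31) + 6*sqrt(33) + 25*sqrt(14) + sqrt(14322))/398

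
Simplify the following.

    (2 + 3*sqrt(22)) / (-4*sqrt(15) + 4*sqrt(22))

Multiply numerator and denominator by 4*sqrt(15) + 4*sqrt(22).
Denominator becomes 112; numerator becomes 8*sqrt(15) + 8*sqrt(22) + 12*sqrt(330) + 264.

(2*sqrt(15) + 2*sqrt(22) + 3*sqrt(330) + 66)/28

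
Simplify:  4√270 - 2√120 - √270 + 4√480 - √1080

15*√30

4√270 = 12*√30; 2√120 = 4*√30; √270 = 3*√30; 4√480 = 16*√30; √1080 = 6*√30
Combine: (12 - 4 - 3 + 16 - 6)·√30 = 15*√30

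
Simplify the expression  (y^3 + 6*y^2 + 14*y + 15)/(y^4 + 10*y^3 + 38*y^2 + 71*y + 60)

Factor: y^3 + 6*y^2 + 14*y + 15 = (y^2 + 3*y + 5)*(y + 3);  y^4 + 10*y^3 + 38*y^2 + 71*y + 60 = (y^2 + 3*y + 5)*(y + 4)*(y + 3)
Cancel the common factors (y^2 + 3*y + 5), (y + 3).

1/(y + 4)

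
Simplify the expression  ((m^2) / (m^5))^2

m^(-6)

Inside the bracket: (m^-3)
Raise to the power 2: (m^-6)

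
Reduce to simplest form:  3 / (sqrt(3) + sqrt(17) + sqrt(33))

(-18*sqrt(187) - 39*sqrt(33) + 57*sqrt(17) + 141*sqrt(3))/35

Group as (sqrt(3) + sqrt(33)) + sqrt(17); multiply by (sqrt(3) + sqrt(33)) - sqrt(17), then rationalise the remaining surd.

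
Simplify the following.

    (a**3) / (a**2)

a

Quotient: a**1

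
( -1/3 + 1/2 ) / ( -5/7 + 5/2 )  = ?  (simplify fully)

7/75

Numerator: -1/3 + 1/2 = 1/6
Denominator: -5/7 + 5/2 = 25/14
Divide: (1/6) · (14/25) = 7/75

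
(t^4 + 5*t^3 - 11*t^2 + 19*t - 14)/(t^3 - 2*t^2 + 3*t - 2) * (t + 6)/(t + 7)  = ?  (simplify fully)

t + 6

Factor: t^4 + 5*t^3 - 11*t^2 + 19*t - 14 = (t + 7)*(t - 1)*(t^2 - t + 2);  t^3 - 2*t^2 + 3*t - 2 = (t - 1)*(t^2 - t + 2)
Cancel the common factors (t^2 - t + 2), (t + 7), (t - 1).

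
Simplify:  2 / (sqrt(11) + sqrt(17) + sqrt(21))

(-4*sqrt(3927) + 14*sqrt(21) + 30*sqrt(17) + 54*sqrt(11))/699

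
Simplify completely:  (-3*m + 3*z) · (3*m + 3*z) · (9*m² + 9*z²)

((3*z)+(3*m))((3*z)-(3*m)) = -9*m² + 9*z²; continue pairing.

-81*m⁴ + 81*z⁴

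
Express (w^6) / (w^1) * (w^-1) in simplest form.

w^4

Quotient: w^5
Multiply by (w^-1): add exponents.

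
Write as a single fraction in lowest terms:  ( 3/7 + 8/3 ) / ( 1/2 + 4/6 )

130/49

Numerator: 3/7 + 8/3 = 65/21
Denominator: 1/2 + 4/6 = 7/6
Divide: (65/21) · (6/7) = 130/49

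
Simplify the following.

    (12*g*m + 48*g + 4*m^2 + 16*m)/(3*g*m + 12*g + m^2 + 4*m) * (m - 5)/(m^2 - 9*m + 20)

Factor: 12*g*m + 48*g + 4*m^2 + 16*m = 4*(m + 4)*(3*g + m);  3*g*m + 12*g + m^2 + 4*m = (3*g + m)*(m + 4);  m^2 - 9*m + 20 = (m - 4)*(m - 5)
Cancel the common factors (m + 4), (3*g + m), (m - 5).

4/(m - 4)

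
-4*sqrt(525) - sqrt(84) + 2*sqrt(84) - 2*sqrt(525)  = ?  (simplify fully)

-28*sqrt(21)

4*sqrt(525) = 20*sqrt(21); sqrt(84) = 2*sqrt(21); 2*sqrt(84) = 4*sqrt(21); 2*sqrt(525) = 10*sqrt(21)
Combine: (-20 - 2 + 4 - 10)·sqrt(21) = -28*sqrt(21)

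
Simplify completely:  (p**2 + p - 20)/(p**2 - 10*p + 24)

Factor: p**2 + p - 20 = (p + 5)*(p - 4);  p**2 - 10*p + 24 = (p - 6)*(p - 4)
Cancel the common factor (p - 4).

(p + 5)/(p - 6)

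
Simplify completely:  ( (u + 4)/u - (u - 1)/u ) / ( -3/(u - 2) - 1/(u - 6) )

Numerator: (u + 4)/u - (u - 1)/u = 5/u
Denominator: -3/(u - 2) - 1/(u - 6) = (-4*u + 20)/(u² - 8*u + 12)
Divide: (5/u) · ((u² - 8*u + 12)/(-4*u + 20)) = (-5*u² + 40*u - 60)/(4*u² - 20*u)

(-5*u² + 40*u - 60)/(4*u² - 20*u)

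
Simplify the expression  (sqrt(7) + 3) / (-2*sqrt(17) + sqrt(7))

(-6*sqrt(17) - 2*sqrt(119) - 3*sqrt(7) - 7)/61

Multiply numerator and denominator by sqrt(7) + 2*sqrt(17).
Denominator becomes -61; numerator becomes 7 + 3*sqrt(7) + 2*sqrt(119) + 6*sqrt(17).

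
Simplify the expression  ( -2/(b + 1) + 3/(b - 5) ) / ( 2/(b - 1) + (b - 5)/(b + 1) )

(b² + 12*b - 13)/(b³ - 9*b² + 27*b - 35)

Numerator: -2/(b + 1) + 3/(b - 5) = (b + 13)/(b² - 4*b - 5)
Denominator: 2/(b - 1) + (b - 5)/(b + 1) = (b² - 4*b + 7)/(b² - 1)
Divide: ((b + 13)/(b² - 4*b - 5)) · ((b² - 1)/(b² - 4*b + 7)) = (b² + 12*b - 13)/(b³ - 9*b² + 27*b - 35)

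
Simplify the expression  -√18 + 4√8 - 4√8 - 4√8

-11*√2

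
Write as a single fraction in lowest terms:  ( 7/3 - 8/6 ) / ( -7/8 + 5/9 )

Numerator: 7/3 - 8/6 = 1
Denominator: -7/8 + 5/9 = -23/72
Divide: (1) · (-72/23) = -72/23

-72/23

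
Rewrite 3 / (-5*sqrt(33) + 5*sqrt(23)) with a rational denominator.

Multiply numerator and denominator by 5*sqrt(23) + 5*sqrt(33).
Denominator becomes -250; numerator becomes 15*sqrt(23) + 15*sqrt(33).

(-3*sqrt(33) - 3*sqrt(23))/50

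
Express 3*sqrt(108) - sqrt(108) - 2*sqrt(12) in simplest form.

8*sqrt(3)

3*sqrt(108) = 18*sqrt(3); sqrt(108) = 6*sqrt(3); 2*sqrt(12) = 4*sqrt(3)
Combine: (18 - 6 - 4)·sqrt(3) = 8*sqrt(3)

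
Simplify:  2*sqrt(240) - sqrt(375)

2*sqrt(240) = 8*sqrt(15); sqrt(375) = 5*sqrt(15)
Combine: (8 - 5)·sqrt(15) = 3*sqrt(15)

3*sqrt(15)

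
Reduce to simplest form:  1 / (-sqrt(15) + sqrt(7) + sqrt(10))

Group as (sqrt(7) + sqrt(10)) - sqrt(15); multiply by (sqrt(7) + sqrt(10)) + sqrt(15), then rationalise the remaining surd.

(-sqrt(15) + 6*sqrt(10) + 9*sqrt(7) + 5*sqrt(42))/138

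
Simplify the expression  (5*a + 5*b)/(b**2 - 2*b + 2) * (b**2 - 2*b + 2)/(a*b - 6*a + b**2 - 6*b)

5/(b - 6)

Factor: 5*a + 5*b = 5*(a + b);  a*b - 6*a + b**2 - 6*b = (b - 6)*(a + b)
Cancel the common factors (b**2 - 2*b + 2), (a + b).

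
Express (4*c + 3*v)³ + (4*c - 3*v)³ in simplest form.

128*c³ + 216*c*v²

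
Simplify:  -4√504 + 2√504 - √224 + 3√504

2*√14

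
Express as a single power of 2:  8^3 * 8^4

2^21

8^3 = 2^9; 8^4 = 2^12
Combine exponents: 2^21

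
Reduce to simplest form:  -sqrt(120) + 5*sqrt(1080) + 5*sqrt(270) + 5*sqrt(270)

58*sqrt(30)

sqrt(120) = 2*sqrt(30); 5*sqrt(1080) = 30*sqrt(30); 5*sqrt(270) = 15*sqrt(30); 5*sqrt(270) = 15*sqrt(30)
Combine: (-2 + 30 + 15 + 15)·sqrt(30) = 58*sqrt(30)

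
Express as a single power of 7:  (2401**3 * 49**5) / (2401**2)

7**14

2401**3 = 7**12; 49**5 = 7**10; 2401**2 = 7**8
Combine exponents: 7**14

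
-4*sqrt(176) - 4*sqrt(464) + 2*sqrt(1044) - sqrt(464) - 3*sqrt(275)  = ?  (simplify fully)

4*sqrt(176) = 16*sqrt(11); 4*sqrt(464) = 16*sqrt(29); 2*sqrt(1044) = 12*sqrt(29); sqrt(464) = 4*sqrt(29); 3*sqrt(275) = 15*sqrt(11)

-31*sqrt(11) - 8*sqrt(29)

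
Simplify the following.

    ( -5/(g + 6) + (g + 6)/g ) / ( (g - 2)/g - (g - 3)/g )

(g² + 7*g + 36)/(g + 6)

Numerator: -5/(g + 6) + (g + 6)/g = (g² + 7*g + 36)/(g² + 6*g)
Denominator: (g - 2)/g - (g - 3)/g = 1/g
Divide: ((g² + 7*g + 36)/(g² + 6*g)) · (g) = (g² + 7*g + 36)/(g + 6)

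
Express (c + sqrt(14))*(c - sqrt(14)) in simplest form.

Product of conjugates: (P+Q)(P-Q) = P**2 - Q**2.

c**2 - 14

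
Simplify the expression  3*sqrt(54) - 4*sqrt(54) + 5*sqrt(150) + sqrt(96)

26*sqrt(6)

3*sqrt(54) = 9*sqrt(6); 4*sqrt(54) = 12*sqrt(6); 5*sqrt(150) = 25*sqrt(6); sqrt(96) = 4*sqrt(6)
Combine: (9 - 12 + 25 + 4)·sqrt(6) = 26*sqrt(6)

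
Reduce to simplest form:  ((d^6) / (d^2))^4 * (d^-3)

d^13

Inside the bracket: d^4
Raise to the power 4: d^16
Multiply by (d^-3): add exponents.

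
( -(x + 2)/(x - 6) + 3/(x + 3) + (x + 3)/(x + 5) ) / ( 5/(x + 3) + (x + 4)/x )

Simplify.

(-7*x³ - 61*x² - 174*x)/(x⁴ + 11*x³ - 30*x² - 372*x - 360)

Numerator: -(x + 2)/(x - 6) + 3/(x + 3) + (x + 3)/(x + 5) = (-7*x² - 61*x - 174)/(x³ + 2*x² - 33*x - 90)
Denominator: 5/(x + 3) + (x + 4)/x = (x² + 12*x + 12)/(x² + 3*x)
Divide: ((-7*x² - 61*x - 174)/(x³ + 2*x² - 33*x - 90)) · ((x² + 3*x)/(x² + 12*x + 12)) = (-7*x³ - 61*x² - 174*x)/(x⁴ + 11*x³ - 30*x² - 372*x - 360)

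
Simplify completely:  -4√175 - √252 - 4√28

4√175 = 20*√7; √252 = 6*√7; 4√28 = 8*√7
Combine: (-20 - 6 - 8)·√7 = -34*√7

-34*√7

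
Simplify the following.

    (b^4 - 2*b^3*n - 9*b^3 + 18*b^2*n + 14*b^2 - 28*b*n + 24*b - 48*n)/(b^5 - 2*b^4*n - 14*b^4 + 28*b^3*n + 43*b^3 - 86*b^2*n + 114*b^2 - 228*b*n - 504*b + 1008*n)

(b + 1)/(b^2 - 4*b - 21)

Factor: b^4 - 2*b^3*n - 9*b^3 + 18*b^2*n + 14*b^2 - 28*b*n + 24*b - 48*n = (b - 4)*(b - 2*n)*(b + 1)*(b - 6);  b^5 - 2*b^4*n - 14*b^4 + 28*b^3*n + 43*b^3 - 86*b^2*n + 114*b^2 - 228*b*n - 504*b + 1008*n = (b - 7)*(b - 2*n)*(b - 4)*(b - 6)*(b + 3)
Cancel the common factors (b - 6), (b - 4), (b - 2*n).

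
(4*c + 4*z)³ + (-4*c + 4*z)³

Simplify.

128*z*(3*c² + z²)

Only the even-power cross terms survive.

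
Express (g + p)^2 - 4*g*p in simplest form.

(g - p)^2

Expanding gives g^2 - 2*g*p + p^2, a perfect square.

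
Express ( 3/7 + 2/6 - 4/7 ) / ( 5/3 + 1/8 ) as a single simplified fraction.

Numerator: 3/7 + 2/6 - 4/7 = 4/21
Denominator: 5/3 + 1/8 = 43/24
Divide: (4/21) · (24/43) = 32/301

32/301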